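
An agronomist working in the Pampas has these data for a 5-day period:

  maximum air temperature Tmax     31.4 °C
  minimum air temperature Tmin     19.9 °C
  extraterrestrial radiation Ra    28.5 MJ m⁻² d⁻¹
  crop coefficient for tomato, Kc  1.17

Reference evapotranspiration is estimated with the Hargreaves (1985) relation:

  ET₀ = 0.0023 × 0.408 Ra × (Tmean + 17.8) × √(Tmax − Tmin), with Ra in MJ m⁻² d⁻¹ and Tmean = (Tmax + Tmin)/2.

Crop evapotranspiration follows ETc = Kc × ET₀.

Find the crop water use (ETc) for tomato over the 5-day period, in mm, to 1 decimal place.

23.1 mm

Tmean = (31.4 + 19.9)/2 = 25.65 °C
0.408 Ra = 0.408 × 28.5 = 11.6280 mm/d equivalent
ET₀ = 0.0023 × 11.6280 × (25.65 + 17.8) × √11.5 = 0.0023 × 11.6280 × 43.45 × 3.3912 = 3.9407 mm/d
ETc = Kc × ET₀ = 1.17 × 3.9407 = 4.6106 mm/d
Over 5 days: 4.6106 × 5 = 23.053 mm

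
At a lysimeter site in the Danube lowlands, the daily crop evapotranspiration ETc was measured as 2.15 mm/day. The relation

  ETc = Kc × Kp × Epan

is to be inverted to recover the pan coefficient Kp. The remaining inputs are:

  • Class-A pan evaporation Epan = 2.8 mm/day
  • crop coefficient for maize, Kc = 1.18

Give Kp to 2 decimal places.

ETc = Kc × Kp × Epan  ⇒  Kp = ETc / (Kc × Epan)
Kp = 2.15 / (1.18 × 2.8) = 2.15 / 3.304 = 0.6507

0.65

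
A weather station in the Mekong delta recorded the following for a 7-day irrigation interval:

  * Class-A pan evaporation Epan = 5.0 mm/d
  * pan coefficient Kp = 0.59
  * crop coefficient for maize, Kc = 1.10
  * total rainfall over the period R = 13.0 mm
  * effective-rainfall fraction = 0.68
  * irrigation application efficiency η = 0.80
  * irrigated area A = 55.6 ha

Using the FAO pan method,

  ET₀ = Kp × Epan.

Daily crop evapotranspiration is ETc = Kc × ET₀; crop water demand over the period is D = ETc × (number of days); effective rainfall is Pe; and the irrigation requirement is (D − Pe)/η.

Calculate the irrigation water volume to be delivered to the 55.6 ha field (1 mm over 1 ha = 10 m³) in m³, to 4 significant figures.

ET₀ = 0.59 × 5.0 = 2.9500 mm/d
ETc = Kc × ET₀ = 1.10 × 2.9500 = 3.2450 mm/d
Crop demand D = ETc × 7 d = 3.2450 × 7 = 22.715 mm
Pe = 0.68 × 13.0 = 8.840 mm
D − Pe = 22.715 − 8.840 = 13.875 mm
Gross irrigation = 13.875 / 0.80 = 17.344 mm
Volume = 17.344 mm × 55.6 ha × 10 = 9643.3 m³

9643 m³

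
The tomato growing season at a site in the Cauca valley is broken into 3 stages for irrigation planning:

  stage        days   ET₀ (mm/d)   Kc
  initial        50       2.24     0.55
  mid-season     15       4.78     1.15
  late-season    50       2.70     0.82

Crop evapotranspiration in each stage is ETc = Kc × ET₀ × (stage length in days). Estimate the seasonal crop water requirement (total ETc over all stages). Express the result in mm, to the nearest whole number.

255 mm

initial: 0.55 × 2.24 × 50 = 61.60 mm
mid-season: 1.15 × 4.78 × 15 = 82.46 mm
late-season: 0.82 × 2.70 × 50 = 110.70 mm
Seasonal total = 254.76 mm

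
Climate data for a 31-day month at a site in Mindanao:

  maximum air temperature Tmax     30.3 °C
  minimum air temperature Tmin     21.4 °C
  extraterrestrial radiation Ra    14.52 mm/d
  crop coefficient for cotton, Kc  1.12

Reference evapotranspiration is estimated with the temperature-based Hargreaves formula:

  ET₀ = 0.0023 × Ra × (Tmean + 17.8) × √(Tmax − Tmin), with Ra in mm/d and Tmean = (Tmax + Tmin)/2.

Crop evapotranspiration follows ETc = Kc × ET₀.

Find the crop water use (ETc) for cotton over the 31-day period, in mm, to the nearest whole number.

Tmean = (30.3 + 21.4)/2 = 25.85 °C
ET₀ = 0.0023 × 14.52 × (25.85 + 17.8) × √8.9 = 0.0023 × 14.52 × 43.65 × 2.9833 = 4.3489 mm/d
ETc = Kc × ET₀ = 1.12 × 4.3489 = 4.8708 mm/d
Over 31 days: 4.8708 × 31 = 150.995 mm

151 mm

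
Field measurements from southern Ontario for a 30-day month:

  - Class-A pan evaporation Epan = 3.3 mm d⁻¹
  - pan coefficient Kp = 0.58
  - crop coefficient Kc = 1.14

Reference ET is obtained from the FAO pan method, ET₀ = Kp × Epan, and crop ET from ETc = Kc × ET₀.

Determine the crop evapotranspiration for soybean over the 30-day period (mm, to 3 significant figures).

65.5 mm

ET₀ = 0.58 × 3.3 = 1.9140 mm/d
ETc = Kc × ET₀ = 1.14 × 1.9140 = 2.1820 mm/d
Over 30 days: 2.1820 × 30 = 65.460 mm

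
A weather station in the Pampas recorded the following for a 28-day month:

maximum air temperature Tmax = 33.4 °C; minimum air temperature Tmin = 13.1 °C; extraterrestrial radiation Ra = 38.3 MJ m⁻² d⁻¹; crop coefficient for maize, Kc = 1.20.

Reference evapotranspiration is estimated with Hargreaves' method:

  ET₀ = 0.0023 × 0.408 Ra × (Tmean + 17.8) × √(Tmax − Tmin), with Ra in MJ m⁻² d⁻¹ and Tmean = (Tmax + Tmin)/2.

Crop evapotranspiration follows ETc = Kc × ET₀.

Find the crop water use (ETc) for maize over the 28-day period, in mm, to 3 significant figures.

223 mm

Tmean = (33.4 + 13.1)/2 = 23.25 °C
0.408 Ra = 0.408 × 38.3 = 15.6264 mm/d equivalent
ET₀ = 0.0023 × 15.6264 × (23.25 + 17.8) × √20.3 = 0.0023 × 15.6264 × 41.05 × 4.5056 = 6.6474 mm/d
ETc = Kc × ET₀ = 1.20 × 6.6474 = 7.9769 mm/d
Over 28 days: 7.9769 × 28 = 223.353 mm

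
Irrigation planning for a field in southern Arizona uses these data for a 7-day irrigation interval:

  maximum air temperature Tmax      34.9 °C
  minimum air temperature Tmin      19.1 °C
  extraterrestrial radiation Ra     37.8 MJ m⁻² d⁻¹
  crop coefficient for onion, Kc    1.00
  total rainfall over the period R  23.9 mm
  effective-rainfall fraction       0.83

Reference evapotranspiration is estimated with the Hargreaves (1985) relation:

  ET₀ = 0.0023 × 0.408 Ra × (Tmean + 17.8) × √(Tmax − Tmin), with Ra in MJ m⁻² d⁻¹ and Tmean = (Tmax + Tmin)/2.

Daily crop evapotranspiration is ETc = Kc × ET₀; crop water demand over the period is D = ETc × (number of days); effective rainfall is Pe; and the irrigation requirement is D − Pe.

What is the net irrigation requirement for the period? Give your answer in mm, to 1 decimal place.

Tmean = (34.9 + 19.1)/2 = 27.00 °C
0.408 Ra = 0.408 × 37.8 = 15.4224 mm/d equivalent
ET₀ = 0.0023 × 15.4224 × (27.00 + 17.8) × √15.8 = 0.0023 × 15.4224 × 44.80 × 3.9749 = 6.3166 mm/d
ETc = Kc × ET₀ = 1.00 × 6.3166 = 6.3166 mm/d
Crop demand D = ETc × 7 d = 6.3166 × 7 = 44.216 mm
Pe = 0.83 × 23.9 = 19.837 mm
D − Pe = 44.216 − 19.837 = 24.379 mm

24.4 mm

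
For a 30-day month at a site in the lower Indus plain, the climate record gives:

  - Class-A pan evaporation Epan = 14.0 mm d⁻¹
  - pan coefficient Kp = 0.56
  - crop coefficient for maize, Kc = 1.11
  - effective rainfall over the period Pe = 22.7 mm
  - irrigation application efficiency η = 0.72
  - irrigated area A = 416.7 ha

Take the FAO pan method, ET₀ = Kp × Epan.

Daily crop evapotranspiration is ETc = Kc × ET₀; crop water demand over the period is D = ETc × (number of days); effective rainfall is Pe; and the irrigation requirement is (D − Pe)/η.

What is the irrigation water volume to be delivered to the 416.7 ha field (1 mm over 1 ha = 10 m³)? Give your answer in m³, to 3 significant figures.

ET₀ = 0.56 × 14.0 = 7.8400 mm/d
ETc = Kc × ET₀ = 1.11 × 7.8400 = 8.7024 mm/d
Crop demand D = ETc × 30 d = 8.7024 × 30 = 261.072 mm
D − Pe = 261.072 − 22.7 = 238.372 mm
Gross irrigation = 238.372 / 0.72 = 331.072 mm
Volume = 331.072 mm × 416.7 ha × 10 = 1379577.0 m³

1380000 m³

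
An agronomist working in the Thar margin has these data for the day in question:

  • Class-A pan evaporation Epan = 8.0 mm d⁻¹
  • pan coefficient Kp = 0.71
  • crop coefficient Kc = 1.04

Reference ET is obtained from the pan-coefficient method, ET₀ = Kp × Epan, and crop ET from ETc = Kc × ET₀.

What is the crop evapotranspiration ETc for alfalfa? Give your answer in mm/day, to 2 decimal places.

5.91 mm/day

ET₀ = 0.71 × 8.0 = 5.6800 mm/d
ETc = Kc × ET₀ = 1.04 × 5.6800 = 5.9072 mm/d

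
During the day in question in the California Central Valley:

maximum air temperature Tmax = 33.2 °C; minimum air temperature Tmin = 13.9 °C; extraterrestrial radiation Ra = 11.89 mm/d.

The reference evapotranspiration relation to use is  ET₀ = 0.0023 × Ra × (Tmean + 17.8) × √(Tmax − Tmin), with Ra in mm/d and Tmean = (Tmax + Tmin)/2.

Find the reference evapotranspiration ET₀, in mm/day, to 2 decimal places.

Tmean = (33.2 + 13.9)/2 = 23.55 °C
ET₀ = 0.0023 × 11.89 × (23.55 + 17.8) × √19.3 = 0.0023 × 11.89 × 41.35 × 4.3932 = 4.9678 mm/d

4.97 mm/day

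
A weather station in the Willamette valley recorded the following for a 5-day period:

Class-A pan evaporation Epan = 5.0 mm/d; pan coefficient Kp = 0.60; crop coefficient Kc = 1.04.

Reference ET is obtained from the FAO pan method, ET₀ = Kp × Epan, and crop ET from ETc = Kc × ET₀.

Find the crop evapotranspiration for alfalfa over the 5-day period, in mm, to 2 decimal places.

15.60 mm

ET₀ = 0.60 × 5.0 = 3.0000 mm/d
ETc = Kc × ET₀ = 1.04 × 3.0000 = 3.1200 mm/d
Over 5 days: 3.1200 × 5 = 15.600 mm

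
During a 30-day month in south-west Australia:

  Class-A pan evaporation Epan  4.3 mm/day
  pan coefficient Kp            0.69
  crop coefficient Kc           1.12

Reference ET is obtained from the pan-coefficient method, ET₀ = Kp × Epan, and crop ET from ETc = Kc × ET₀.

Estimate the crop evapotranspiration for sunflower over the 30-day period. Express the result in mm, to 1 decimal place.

ET₀ = 0.69 × 4.3 = 2.9670 mm/d
ETc = Kc × ET₀ = 1.12 × 2.9670 = 3.3230 mm/d
Over 30 days: 3.3230 × 30 = 99.690 mm

99.7 mm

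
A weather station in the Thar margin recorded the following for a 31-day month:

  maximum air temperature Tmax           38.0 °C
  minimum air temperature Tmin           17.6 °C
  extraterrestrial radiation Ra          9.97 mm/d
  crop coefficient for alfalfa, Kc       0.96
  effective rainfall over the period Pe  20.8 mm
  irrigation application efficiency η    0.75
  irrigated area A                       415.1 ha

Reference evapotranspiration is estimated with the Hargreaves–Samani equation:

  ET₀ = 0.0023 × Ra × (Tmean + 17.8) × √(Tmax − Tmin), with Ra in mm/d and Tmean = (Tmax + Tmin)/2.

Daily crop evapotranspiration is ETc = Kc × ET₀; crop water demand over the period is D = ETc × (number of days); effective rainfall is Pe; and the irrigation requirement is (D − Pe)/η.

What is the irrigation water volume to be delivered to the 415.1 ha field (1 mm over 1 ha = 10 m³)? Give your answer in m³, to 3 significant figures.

663000 m³

Tmean = (38.0 + 17.6)/2 = 27.80 °C
ET₀ = 0.0023 × 9.97 × (27.80 + 17.8) × √20.4 = 0.0023 × 9.97 × 45.60 × 4.5166 = 4.7228 mm/d
ETc = Kc × ET₀ = 0.96 × 4.7228 = 4.5339 mm/d
Crop demand D = ETc × 31 d = 4.5339 × 31 = 140.551 mm
D − Pe = 140.551 − 20.8 = 119.751 mm
Gross irrigation = 119.751 / 0.75 = 159.668 mm
Volume = 159.668 mm × 415.1 ha × 10 = 662781.9 m³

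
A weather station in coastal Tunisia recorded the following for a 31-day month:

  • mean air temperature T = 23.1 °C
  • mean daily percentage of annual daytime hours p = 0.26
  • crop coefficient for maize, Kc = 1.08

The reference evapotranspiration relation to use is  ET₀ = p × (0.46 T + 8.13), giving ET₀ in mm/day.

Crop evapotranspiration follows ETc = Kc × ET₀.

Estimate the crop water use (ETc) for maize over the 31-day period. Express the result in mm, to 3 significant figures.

163 mm

ET₀ = 0.26 × (0.46 × 23.1 + 8.13) = 0.26 × 18.756 = 4.8766 mm/d
ETc = Kc × ET₀ = 1.08 × 4.8766 = 5.2667 mm/d
Over 31 days: 5.2667 × 31 = 163.268 mm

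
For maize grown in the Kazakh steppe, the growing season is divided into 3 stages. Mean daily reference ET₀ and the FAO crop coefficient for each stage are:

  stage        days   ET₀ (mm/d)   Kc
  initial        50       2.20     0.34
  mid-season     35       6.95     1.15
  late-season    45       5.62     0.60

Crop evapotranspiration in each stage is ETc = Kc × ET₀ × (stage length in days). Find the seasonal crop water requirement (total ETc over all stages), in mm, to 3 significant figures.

469 mm

initial: 0.34 × 2.20 × 50 = 37.40 mm
mid-season: 1.15 × 6.95 × 35 = 279.74 mm
late-season: 0.60 × 5.62 × 45 = 151.74 mm
Seasonal total = 468.88 mm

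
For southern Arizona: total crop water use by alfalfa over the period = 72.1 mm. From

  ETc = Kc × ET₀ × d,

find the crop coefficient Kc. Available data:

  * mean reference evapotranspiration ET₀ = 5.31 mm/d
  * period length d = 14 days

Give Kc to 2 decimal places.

ETc = Kc × ET₀ × d  ⇒  Kc = ETc / (ET₀ × d)
Kc = 72.1 / (5.31 × 14) = 72.1 / 74.34 = 0.9699

0.97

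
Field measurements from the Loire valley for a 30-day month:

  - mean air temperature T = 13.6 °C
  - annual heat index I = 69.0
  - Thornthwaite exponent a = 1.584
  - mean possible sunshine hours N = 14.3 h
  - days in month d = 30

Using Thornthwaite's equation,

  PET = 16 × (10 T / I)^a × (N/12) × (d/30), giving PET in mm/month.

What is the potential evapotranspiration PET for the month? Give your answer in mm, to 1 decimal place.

55.9 mm

10T/I = 10 × 13.6 / 69.0 = 1.9710
(10T/I)^a = 1.9710^1.584 = 2.9294
Uncorrected PET = 16 × 2.9294 = 46.870 mm
Correction = (N/12)(d/30) = (14.3/12)(30/30) = 1.1917
PET = 46.870 × 1.1917 = 55.855 mm/month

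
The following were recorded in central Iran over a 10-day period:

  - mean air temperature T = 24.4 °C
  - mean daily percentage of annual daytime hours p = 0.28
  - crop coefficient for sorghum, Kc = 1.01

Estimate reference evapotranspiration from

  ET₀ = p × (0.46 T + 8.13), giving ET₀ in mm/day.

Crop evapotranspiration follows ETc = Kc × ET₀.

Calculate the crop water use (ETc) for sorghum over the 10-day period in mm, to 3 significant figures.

54.7 mm

ET₀ = 0.28 × (0.46 × 24.4 + 8.13) = 0.28 × 19.354 = 5.4191 mm/d
ETc = Kc × ET₀ = 1.01 × 5.4191 = 5.4733 mm/d
Over 10 days: 5.4733 × 10 = 54.733 mm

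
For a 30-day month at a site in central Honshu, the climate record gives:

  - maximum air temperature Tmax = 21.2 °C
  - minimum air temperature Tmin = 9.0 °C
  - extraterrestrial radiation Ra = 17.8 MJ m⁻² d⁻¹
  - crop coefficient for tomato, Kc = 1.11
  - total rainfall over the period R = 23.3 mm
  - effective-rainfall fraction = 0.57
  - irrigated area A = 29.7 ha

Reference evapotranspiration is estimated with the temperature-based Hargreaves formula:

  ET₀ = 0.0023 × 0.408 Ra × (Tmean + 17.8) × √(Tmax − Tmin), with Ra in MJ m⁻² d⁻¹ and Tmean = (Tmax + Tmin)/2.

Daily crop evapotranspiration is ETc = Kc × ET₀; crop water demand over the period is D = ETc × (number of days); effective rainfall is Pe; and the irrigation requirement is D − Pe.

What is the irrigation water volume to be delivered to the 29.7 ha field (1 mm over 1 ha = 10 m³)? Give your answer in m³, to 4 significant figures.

Tmean = (21.2 + 9.0)/2 = 15.10 °C
0.408 Ra = 0.408 × 17.8 = 7.2624 mm/d equivalent
ET₀ = 0.0023 × 7.2624 × (15.10 + 17.8) × √12.2 = 0.0023 × 7.2624 × 32.90 × 3.4928 = 1.9195 mm/d
ETc = Kc × ET₀ = 1.11 × 1.9195 = 2.1306 mm/d
Crop demand D = ETc × 30 d = 2.1306 × 30 = 63.918 mm
Pe = 0.57 × 23.3 = 13.281 mm
D − Pe = 63.918 − 13.281 = 50.637 mm
Volume = 50.637 mm × 29.7 ha × 10 = 15039.2 m³

15040 m³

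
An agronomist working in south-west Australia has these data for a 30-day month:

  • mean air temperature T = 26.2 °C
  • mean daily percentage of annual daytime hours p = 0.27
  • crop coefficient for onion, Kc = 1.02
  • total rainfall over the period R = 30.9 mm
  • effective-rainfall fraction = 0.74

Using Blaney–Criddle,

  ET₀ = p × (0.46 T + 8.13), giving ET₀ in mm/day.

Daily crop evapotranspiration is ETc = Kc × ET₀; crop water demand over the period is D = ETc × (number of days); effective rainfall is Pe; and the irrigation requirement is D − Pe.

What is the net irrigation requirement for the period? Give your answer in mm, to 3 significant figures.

ET₀ = 0.27 × (0.46 × 26.2 + 8.13) = 0.27 × 20.182 = 5.4491 mm/d
ETc = Kc × ET₀ = 1.02 × 5.4491 = 5.5581 mm/d
Crop demand D = ETc × 30 d = 5.5581 × 30 = 166.743 mm
Pe = 0.74 × 30.9 = 22.866 mm
D − Pe = 166.743 − 22.866 = 143.877 mm

144 mm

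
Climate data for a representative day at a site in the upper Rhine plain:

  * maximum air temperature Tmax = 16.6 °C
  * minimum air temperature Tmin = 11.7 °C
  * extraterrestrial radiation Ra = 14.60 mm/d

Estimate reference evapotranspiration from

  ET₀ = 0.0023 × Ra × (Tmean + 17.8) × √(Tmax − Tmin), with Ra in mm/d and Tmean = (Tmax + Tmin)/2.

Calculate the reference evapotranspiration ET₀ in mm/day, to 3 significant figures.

2.37 mm/day

Tmean = (16.6 + 11.7)/2 = 14.15 °C
ET₀ = 0.0023 × 14.60 × (14.15 + 17.8) × √4.9 = 0.0023 × 14.60 × 31.95 × 2.2136 = 2.3749 mm/d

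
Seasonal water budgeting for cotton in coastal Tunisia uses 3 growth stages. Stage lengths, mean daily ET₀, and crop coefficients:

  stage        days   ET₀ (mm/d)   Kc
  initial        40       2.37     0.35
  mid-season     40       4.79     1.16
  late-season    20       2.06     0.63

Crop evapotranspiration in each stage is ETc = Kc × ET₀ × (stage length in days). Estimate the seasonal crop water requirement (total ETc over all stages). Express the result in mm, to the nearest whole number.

281 mm

initial: 0.35 × 2.37 × 40 = 33.18 mm
mid-season: 1.16 × 4.79 × 40 = 222.26 mm
late-season: 0.63 × 2.06 × 20 = 25.96 mm
Seasonal total = 281.40 mm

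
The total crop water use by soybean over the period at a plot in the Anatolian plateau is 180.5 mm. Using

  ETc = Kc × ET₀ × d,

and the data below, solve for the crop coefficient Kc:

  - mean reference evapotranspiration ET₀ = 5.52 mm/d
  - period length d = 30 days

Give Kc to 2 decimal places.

1.09

ETc = Kc × ET₀ × d  ⇒  Kc = ETc / (ET₀ × d)
Kc = 180.5 / (5.52 × 30) = 180.5 / 165.60 = 1.0900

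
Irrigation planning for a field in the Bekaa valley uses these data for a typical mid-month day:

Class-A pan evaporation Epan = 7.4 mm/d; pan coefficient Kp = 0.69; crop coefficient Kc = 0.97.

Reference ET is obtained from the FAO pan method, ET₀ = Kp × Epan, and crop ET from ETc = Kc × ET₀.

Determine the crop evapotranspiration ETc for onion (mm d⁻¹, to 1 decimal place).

ET₀ = 0.69 × 7.4 = 5.1060 mm/d
ETc = Kc × ET₀ = 0.97 × 5.1060 = 4.9528 mm/d

5.0 mm d⁻¹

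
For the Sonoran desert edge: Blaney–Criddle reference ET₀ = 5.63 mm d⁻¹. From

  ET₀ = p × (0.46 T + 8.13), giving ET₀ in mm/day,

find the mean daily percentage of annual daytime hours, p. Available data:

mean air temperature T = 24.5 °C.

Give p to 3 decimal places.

0.290

p = ET₀ / (0.46 T + 8.13) = 5.63 / (0.46 × 24.5 + 8.13) = 5.63 / 19.400 = 0.2902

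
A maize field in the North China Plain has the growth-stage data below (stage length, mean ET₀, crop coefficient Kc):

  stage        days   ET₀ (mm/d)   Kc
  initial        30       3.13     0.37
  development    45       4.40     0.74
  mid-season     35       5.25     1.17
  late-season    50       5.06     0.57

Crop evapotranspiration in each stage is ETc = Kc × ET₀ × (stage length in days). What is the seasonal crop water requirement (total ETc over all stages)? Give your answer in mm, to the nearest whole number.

initial: 0.37 × 3.13 × 30 = 34.74 mm
development: 0.74 × 4.40 × 45 = 146.52 mm
mid-season: 1.17 × 5.25 × 35 = 214.99 mm
late-season: 0.57 × 5.06 × 50 = 144.21 mm
Seasonal total = 540.46 mm

540 mm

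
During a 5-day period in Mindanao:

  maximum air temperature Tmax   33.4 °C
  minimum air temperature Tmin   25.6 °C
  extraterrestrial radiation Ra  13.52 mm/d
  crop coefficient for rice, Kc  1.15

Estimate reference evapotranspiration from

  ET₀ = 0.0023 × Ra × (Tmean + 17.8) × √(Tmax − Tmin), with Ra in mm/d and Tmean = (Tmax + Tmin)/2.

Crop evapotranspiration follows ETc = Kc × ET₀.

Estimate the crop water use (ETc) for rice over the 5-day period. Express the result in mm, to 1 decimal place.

Tmean = (33.4 + 25.6)/2 = 29.50 °C
ET₀ = 0.0023 × 13.52 × (29.50 + 17.8) × √7.8 = 0.0023 × 13.52 × 47.30 × 2.7928 = 4.1078 mm/d
ETc = Kc × ET₀ = 1.15 × 4.1078 = 4.7240 mm/d
Over 5 days: 4.7240 × 5 = 23.620 mm

23.6 mm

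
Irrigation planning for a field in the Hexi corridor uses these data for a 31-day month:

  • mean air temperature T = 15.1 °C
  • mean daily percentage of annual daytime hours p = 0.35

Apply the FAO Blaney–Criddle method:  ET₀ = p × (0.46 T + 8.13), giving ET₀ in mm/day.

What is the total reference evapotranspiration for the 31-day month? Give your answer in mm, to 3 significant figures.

ET₀ = 0.35 × (0.46 × 15.1 + 8.13) = 0.35 × 15.076 = 5.2766 mm/d
Monthly total = 5.2766 × 31 = 163.575 mm

164 mm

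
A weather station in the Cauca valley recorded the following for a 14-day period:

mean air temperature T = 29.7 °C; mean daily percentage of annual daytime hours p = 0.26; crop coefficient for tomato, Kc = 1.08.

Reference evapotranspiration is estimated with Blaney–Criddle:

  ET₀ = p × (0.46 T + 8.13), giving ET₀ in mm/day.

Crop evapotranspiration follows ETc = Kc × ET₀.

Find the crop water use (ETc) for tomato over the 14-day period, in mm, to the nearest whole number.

86 mm

ET₀ = 0.26 × (0.46 × 29.7 + 8.13) = 0.26 × 21.792 = 5.6659 mm/d
ETc = Kc × ET₀ = 1.08 × 5.6659 = 6.1192 mm/d
Over 14 days: 6.1192 × 14 = 85.669 mm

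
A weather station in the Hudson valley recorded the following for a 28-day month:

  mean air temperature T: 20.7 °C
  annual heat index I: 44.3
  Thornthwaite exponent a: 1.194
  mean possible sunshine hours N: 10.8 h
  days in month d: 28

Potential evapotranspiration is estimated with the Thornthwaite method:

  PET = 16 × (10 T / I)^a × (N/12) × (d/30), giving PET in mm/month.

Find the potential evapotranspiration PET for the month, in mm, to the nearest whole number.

10T/I = 10 × 20.7 / 44.3 = 4.6727
(10T/I)^a = 4.6727^1.194 = 6.3018
Uncorrected PET = 16 × 6.3018 = 100.829 mm
Correction = (N/12)(d/30) = (10.8/12)(28/30) = 0.8400
PET = 100.829 × 0.8400 = 84.696 mm/month

85 mm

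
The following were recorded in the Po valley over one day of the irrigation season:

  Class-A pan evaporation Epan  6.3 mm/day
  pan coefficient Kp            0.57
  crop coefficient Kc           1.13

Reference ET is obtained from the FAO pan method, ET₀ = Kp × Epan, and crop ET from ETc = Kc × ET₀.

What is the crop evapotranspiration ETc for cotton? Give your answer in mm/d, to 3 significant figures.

4.06 mm/d

ET₀ = 0.57 × 6.3 = 3.5910 mm/d
ETc = Kc × ET₀ = 1.13 × 3.5910 = 4.0578 mm/d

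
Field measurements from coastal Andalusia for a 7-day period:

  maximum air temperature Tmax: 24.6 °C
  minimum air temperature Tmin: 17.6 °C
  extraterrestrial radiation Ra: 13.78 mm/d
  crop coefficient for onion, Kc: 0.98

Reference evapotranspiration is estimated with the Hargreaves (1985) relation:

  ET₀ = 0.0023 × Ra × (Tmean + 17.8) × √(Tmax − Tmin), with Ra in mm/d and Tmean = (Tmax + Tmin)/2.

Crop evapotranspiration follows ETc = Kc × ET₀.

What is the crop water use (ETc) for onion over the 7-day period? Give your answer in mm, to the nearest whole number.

Tmean = (24.6 + 17.6)/2 = 21.10 °C
ET₀ = 0.0023 × 13.78 × (21.10 + 17.8) × √7.0 = 0.0023 × 13.78 × 38.90 × 2.6458 = 3.2620 mm/d
ETc = Kc × ET₀ = 0.98 × 3.2620 = 3.1968 mm/d
Over 7 days: 3.1968 × 7 = 22.378 mm

22 mm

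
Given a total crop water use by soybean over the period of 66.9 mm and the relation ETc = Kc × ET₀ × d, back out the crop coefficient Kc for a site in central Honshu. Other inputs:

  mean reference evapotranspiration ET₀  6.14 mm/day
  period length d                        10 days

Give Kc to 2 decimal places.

1.09

ETc = Kc × ET₀ × d  ⇒  Kc = ETc / (ET₀ × d)
Kc = 66.9 / (6.14 × 10) = 66.9 / 61.40 = 1.0896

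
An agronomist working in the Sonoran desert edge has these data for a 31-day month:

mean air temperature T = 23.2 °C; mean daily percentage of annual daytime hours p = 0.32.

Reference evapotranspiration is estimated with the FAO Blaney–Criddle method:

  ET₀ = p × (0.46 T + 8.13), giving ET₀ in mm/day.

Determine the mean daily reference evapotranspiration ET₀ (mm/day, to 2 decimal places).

ET₀ = 0.32 × (0.46 × 23.2 + 8.13) = 0.32 × 18.802 = 6.0166 mm/d

6.02 mm/day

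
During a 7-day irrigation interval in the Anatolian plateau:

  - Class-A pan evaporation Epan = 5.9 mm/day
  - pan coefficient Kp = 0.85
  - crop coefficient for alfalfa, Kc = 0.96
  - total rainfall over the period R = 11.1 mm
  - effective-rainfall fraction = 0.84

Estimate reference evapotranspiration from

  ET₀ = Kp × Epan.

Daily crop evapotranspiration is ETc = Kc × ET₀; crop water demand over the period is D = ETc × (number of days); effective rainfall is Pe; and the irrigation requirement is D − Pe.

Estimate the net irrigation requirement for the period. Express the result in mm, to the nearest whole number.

24 mm

ET₀ = 0.85 × 5.9 = 5.0150 mm/d
ETc = Kc × ET₀ = 0.96 × 5.0150 = 4.8144 mm/d
Crop demand D = ETc × 7 d = 4.8144 × 7 = 33.701 mm
Pe = 0.84 × 11.1 = 9.324 mm
D − Pe = 33.701 − 9.324 = 24.377 mm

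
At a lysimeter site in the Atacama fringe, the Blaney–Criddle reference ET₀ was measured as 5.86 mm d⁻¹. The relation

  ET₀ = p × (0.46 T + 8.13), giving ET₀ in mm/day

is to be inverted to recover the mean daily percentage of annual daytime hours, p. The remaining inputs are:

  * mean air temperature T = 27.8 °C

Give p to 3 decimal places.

0.280

p = ET₀ / (0.46 T + 8.13) = 5.86 / (0.46 × 27.8 + 8.13) = 5.86 / 20.918 = 0.2801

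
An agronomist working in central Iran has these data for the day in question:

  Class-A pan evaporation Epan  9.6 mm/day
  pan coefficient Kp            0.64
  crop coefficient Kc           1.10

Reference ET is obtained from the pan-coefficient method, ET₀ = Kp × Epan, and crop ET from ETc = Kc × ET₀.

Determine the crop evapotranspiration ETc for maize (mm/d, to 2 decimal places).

ET₀ = 0.64 × 9.6 = 6.1440 mm/d
ETc = Kc × ET₀ = 1.10 × 6.1440 = 6.7584 mm/d

6.76 mm/d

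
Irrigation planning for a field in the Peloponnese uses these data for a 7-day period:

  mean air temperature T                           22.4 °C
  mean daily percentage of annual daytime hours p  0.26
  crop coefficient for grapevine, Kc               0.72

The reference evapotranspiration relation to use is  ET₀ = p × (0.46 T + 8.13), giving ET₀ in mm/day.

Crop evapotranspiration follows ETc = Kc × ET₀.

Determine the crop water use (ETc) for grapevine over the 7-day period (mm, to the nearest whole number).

ET₀ = 0.26 × (0.46 × 22.4 + 8.13) = 0.26 × 18.434 = 4.7928 mm/d
ETc = Kc × ET₀ = 0.72 × 4.7928 = 3.4508 mm/d
Over 7 days: 3.4508 × 7 = 24.156 mm

24 mm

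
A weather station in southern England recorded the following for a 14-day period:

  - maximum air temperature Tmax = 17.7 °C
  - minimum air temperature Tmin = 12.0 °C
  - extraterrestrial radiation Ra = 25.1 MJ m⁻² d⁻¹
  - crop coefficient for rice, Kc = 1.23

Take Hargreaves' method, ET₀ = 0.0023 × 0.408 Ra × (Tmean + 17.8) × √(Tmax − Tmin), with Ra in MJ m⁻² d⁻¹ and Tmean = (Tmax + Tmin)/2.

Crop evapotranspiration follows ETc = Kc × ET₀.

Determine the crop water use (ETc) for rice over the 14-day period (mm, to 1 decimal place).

Tmean = (17.7 + 12.0)/2 = 14.85 °C
0.408 Ra = 0.408 × 25.1 = 10.2408 mm/d equivalent
ET₀ = 0.0023 × 10.2408 × (14.85 + 17.8) × √5.7 = 0.0023 × 10.2408 × 32.65 × 2.3875 = 1.8361 mm/d
ETc = Kc × ET₀ = 1.23 × 1.8361 = 2.2584 mm/d
Over 14 days: 2.2584 × 14 = 31.618 mm

31.6 mm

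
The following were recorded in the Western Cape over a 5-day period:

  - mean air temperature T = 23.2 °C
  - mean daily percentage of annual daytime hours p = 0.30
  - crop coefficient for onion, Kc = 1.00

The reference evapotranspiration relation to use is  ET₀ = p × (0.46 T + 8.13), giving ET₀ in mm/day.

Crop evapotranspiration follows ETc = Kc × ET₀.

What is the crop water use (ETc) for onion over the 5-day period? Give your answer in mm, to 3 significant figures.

ET₀ = 0.30 × (0.46 × 23.2 + 8.13) = 0.30 × 18.802 = 5.6406 mm/d
ETc = Kc × ET₀ = 1.00 × 5.6406 = 5.6406 mm/d
Over 5 days: 5.6406 × 5 = 28.203 mm

28.2 mm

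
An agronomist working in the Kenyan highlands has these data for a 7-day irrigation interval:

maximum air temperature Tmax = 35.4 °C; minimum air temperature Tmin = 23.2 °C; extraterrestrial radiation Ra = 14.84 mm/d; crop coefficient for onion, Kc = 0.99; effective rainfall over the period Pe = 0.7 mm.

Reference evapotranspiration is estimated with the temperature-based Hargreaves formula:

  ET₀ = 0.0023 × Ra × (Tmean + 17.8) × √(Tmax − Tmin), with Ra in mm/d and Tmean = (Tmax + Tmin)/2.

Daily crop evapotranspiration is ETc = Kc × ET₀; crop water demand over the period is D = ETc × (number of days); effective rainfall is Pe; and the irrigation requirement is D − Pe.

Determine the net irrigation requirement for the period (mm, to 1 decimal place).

Tmean = (35.4 + 23.2)/2 = 29.30 °C
ET₀ = 0.0023 × 14.84 × (29.30 + 17.8) × √12.2 = 0.0023 × 14.84 × 47.10 × 3.4928 = 5.6151 mm/d
ETc = Kc × ET₀ = 0.99 × 5.6151 = 5.5589 mm/d
Crop demand D = ETc × 7 d = 5.5589 × 7 = 38.912 mm
D − Pe = 38.912 − 0.7 = 38.212 mm

38.2 mm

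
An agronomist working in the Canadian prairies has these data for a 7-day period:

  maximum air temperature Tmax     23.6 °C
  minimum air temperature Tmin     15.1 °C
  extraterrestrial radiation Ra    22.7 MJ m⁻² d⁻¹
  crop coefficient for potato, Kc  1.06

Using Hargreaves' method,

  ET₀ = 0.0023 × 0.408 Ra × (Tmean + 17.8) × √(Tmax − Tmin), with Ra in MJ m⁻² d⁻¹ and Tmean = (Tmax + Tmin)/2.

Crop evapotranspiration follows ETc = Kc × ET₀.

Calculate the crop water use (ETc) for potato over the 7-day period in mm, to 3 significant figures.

Tmean = (23.6 + 15.1)/2 = 19.35 °C
0.408 Ra = 0.408 × 22.7 = 9.2616 mm/d equivalent
ET₀ = 0.0023 × 9.2616 × (19.35 + 17.8) × √8.5 = 0.0023 × 9.2616 × 37.15 × 2.9155 = 2.3072 mm/d
ETc = Kc × ET₀ = 1.06 × 2.3072 = 2.4456 mm/d
Over 7 days: 2.4456 × 7 = 17.119 mm

17.1 mm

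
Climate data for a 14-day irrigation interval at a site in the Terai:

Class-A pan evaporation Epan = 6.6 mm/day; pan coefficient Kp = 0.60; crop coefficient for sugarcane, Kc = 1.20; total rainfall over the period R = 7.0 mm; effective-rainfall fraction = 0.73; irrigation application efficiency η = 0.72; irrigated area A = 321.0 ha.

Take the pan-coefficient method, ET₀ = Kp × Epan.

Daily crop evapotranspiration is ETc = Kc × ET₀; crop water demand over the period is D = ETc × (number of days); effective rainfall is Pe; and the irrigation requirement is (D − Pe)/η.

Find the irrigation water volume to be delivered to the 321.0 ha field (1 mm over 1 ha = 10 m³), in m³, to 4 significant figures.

273800 m³

ET₀ = 0.60 × 6.6 = 3.9600 mm/d
ETc = Kc × ET₀ = 1.20 × 3.9600 = 4.7520 mm/d
Crop demand D = ETc × 14 d = 4.7520 × 14 = 66.528 mm
Pe = 0.73 × 7.0 = 5.110 mm
D − Pe = 66.528 − 5.110 = 61.418 mm
Gross irrigation = 61.418 / 0.72 = 85.303 mm
Volume = 85.303 mm × 321.0 ha × 10 = 273822.6 m³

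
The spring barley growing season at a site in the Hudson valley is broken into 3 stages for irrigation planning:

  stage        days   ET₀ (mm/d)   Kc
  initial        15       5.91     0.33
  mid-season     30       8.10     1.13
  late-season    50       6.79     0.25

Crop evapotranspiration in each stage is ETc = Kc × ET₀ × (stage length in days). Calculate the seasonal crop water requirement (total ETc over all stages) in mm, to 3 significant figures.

389 mm

initial: 0.33 × 5.91 × 15 = 29.25 mm
mid-season: 1.13 × 8.10 × 30 = 274.59 mm
late-season: 0.25 × 6.79 × 50 = 84.88 mm
Seasonal total = 388.72 mm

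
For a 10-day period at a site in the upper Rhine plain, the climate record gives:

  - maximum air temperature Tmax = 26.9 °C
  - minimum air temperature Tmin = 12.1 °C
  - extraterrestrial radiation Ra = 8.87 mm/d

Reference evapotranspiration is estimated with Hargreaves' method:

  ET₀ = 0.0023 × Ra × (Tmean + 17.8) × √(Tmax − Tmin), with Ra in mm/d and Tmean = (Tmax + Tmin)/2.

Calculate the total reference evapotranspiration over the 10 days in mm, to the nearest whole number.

Tmean = (26.9 + 12.1)/2 = 19.50 °C
ET₀ = 0.0023 × 8.87 × (19.50 + 17.8) × √14.8 = 0.0023 × 8.87 × 37.30 × 3.8471 = 2.9275 mm/d
Over 10 days: 2.9275 × 10 = 29.275 mm

29 mm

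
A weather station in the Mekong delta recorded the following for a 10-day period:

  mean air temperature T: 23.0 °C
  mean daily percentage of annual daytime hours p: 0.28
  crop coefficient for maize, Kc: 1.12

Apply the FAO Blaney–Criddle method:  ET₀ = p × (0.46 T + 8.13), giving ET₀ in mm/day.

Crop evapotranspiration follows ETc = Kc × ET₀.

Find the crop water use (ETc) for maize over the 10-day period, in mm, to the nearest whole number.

59 mm

ET₀ = 0.28 × (0.46 × 23.0 + 8.13) = 0.28 × 18.710 = 5.2388 mm/d
ETc = Kc × ET₀ = 1.12 × 5.2388 = 5.8675 mm/d
Over 10 days: 5.8675 × 10 = 58.675 mm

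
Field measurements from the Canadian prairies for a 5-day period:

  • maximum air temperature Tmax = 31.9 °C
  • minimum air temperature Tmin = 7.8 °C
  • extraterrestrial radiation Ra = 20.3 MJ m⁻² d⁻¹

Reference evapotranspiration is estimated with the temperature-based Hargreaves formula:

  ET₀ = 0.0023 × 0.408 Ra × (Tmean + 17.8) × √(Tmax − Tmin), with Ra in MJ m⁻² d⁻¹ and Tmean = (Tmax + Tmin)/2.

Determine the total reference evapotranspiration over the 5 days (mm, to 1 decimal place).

Tmean = (31.9 + 7.8)/2 = 19.85 °C
0.408 Ra = 0.408 × 20.3 = 8.2824 mm/d equivalent
ET₀ = 0.0023 × 8.2824 × (19.85 + 17.8) × √24.1 = 0.0023 × 8.2824 × 37.65 × 4.9092 = 3.5209 mm/d
Over 5 days: 3.5209 × 5 = 17.605 mm

17.6 mm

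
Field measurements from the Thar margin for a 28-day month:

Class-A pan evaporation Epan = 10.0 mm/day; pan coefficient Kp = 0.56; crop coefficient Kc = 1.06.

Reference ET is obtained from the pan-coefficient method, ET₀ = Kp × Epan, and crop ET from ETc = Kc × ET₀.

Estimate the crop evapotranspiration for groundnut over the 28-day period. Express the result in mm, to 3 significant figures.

ET₀ = 0.56 × 10.0 = 5.6000 mm/d
ETc = Kc × ET₀ = 1.06 × 5.6000 = 5.9360 mm/d
Over 28 days: 5.9360 × 28 = 166.208 mm

166 mm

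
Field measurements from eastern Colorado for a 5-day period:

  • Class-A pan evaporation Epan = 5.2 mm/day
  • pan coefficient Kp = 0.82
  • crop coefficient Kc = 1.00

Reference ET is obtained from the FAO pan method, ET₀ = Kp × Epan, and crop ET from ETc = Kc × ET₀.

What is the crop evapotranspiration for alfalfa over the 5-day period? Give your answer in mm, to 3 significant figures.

21.3 mm

ET₀ = 0.82 × 5.2 = 4.2640 mm/d
ETc = Kc × ET₀ = 1.00 × 4.2640 = 4.2640 mm/d
Over 5 days: 4.2640 × 5 = 21.320 mm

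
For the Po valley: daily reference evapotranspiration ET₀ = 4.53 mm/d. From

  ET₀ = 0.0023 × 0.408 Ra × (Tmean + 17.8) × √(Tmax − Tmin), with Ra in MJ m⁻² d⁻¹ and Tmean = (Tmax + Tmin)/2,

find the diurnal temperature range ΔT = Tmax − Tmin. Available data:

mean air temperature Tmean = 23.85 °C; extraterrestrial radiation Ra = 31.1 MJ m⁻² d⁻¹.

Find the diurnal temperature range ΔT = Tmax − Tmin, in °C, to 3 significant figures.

√ΔT = ET₀ / [0.0023 × 0.408 × Ra × (Tmean+17.8)] = 4.53 / (0.0023 × 12.6888 × 41.65) = 3.7268
ΔT = 3.7268² = 13.889 °C

13.9 °C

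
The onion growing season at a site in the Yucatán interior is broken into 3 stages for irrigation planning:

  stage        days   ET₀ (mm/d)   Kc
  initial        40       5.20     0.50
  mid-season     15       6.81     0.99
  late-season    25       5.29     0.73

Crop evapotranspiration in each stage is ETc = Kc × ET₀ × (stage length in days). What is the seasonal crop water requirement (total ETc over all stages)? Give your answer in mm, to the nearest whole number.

302 mm

initial: 0.50 × 5.20 × 40 = 104.00 mm
mid-season: 0.99 × 6.81 × 15 = 101.13 mm
late-season: 0.73 × 5.29 × 25 = 96.54 mm
Seasonal total = 301.67 mm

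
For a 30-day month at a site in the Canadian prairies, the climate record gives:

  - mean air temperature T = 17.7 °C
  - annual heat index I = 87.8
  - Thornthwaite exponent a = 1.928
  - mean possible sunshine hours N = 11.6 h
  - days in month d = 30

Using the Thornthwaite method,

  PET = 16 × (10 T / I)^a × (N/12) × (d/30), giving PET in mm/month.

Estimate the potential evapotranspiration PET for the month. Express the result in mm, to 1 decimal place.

10T/I = 10 × 17.7 / 87.8 = 2.0159
(10T/I)^a = 2.0159^1.928 = 3.8638
Uncorrected PET = 16 × 3.8638 = 61.821 mm
Correction = (N/12)(d/30) = (11.6/12)(30/30) = 0.9667
PET = 61.821 × 0.9667 = 59.762 mm/month

59.8 mm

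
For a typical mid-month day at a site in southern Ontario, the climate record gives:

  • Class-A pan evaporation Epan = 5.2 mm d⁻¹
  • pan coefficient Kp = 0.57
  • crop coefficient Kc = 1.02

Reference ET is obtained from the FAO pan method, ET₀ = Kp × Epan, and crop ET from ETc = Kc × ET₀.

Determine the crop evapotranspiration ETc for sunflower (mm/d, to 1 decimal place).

ET₀ = 0.57 × 5.2 = 2.9640 mm/d
ETc = Kc × ET₀ = 1.02 × 2.9640 = 3.0233 mm/d

3.0 mm/d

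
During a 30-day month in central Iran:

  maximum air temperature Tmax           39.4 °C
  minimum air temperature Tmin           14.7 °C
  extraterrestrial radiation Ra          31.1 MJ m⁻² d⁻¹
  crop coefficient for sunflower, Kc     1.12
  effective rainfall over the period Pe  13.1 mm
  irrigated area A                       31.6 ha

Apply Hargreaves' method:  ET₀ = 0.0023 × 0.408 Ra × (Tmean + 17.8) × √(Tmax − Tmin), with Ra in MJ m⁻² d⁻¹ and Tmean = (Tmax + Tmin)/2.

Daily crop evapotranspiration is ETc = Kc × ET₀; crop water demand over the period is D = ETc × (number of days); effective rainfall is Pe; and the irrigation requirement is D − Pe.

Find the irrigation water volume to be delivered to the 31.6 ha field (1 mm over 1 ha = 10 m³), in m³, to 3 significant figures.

Tmean = (39.4 + 14.7)/2 = 27.05 °C
0.408 Ra = 0.408 × 31.1 = 12.6888 mm/d equivalent
ET₀ = 0.0023 × 12.6888 × (27.05 + 17.8) × √24.7 = 0.0023 × 12.6888 × 44.85 × 4.9699 = 6.5052 mm/d
ETc = Kc × ET₀ = 1.12 × 6.5052 = 7.2858 mm/d
Crop demand D = ETc × 30 d = 7.2858 × 30 = 218.574 mm
D − Pe = 218.574 − 13.1 = 205.474 mm
Volume = 205.474 mm × 31.6 ha × 10 = 64929.8 m³

64900 m³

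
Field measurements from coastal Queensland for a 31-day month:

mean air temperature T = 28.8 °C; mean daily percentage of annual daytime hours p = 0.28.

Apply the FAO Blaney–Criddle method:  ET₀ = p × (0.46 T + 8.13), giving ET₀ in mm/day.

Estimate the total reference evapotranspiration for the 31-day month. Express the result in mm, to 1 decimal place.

185.6 mm

ET₀ = 0.28 × (0.46 × 28.8 + 8.13) = 0.28 × 21.378 = 5.9858 mm/d
Monthly total = 5.9858 × 31 = 185.560 mm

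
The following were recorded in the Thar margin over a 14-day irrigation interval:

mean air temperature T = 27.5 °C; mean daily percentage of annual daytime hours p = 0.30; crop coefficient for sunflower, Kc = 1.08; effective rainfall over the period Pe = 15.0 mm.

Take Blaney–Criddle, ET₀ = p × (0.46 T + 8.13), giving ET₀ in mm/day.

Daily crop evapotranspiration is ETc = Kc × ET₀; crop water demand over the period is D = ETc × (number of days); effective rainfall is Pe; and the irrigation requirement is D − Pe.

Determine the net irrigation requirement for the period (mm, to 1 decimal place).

ET₀ = 0.30 × (0.46 × 27.5 + 8.13) = 0.30 × 20.780 = 6.2340 mm/d
ETc = Kc × ET₀ = 1.08 × 6.2340 = 6.7327 mm/d
Crop demand D = ETc × 14 d = 6.7327 × 14 = 94.258 mm
D − Pe = 94.258 − 15.0 = 79.258 mm

79.3 mm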